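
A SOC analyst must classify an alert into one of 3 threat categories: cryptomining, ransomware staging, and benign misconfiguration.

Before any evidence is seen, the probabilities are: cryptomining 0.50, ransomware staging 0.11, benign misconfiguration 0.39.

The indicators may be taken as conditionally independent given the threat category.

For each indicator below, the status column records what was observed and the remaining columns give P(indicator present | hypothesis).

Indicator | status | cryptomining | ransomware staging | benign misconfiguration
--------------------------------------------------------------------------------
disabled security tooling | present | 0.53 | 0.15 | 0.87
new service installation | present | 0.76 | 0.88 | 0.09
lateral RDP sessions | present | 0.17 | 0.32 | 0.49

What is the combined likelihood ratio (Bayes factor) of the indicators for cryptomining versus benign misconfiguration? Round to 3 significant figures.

The Bayes factor is the ratio of the joint likelihoods of the indicator pattern under the two hypotheses.
  cryptomining: 0.53 × 0.76 × 0.17 = 0.068476
  benign misconfiguration: 0.87 × 0.09 × 0.49 = 0.038367
Bayes factor = 0.068476 / 0.038367 ≈ 1.78

1.78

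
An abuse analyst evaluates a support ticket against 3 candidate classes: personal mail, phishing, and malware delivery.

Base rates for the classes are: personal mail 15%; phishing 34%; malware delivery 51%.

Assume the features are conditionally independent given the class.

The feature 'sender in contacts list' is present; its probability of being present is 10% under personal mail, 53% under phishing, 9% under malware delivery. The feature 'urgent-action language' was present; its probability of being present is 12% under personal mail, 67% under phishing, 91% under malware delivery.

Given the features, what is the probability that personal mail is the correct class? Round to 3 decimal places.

0.011

For each hypothesis, the unnormalized posterior weight is prior × product of the feature likelihoods:
  personal mail: 0.15 × 0.10 × 0.12 = 0.0018
  phishing: 0.34 × 0.53 × 0.67 = 0.12073
  malware delivery: 0.51 × 0.09 × 0.91 = 0.041769
Normalizing constant Z = 0.0018 + 0.12073 + 0.041769 = 0.1643.
P(personal mail | evidence) = 0.0018 / 0.1643 ≈ 0.011.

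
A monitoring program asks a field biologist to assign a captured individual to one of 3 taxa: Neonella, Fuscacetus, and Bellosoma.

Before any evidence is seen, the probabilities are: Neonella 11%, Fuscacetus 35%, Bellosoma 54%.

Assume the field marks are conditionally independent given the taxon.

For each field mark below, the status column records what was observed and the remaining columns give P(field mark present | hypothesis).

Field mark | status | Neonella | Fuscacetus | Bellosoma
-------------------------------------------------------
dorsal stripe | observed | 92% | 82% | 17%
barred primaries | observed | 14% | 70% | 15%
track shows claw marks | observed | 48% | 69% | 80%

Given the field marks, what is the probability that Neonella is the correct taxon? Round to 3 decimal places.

0.043

Multiply each prior by the joint likelihood of the field mark pattern:
  Neonella: 0.11 × 0.92 × 0.14 × 0.48 = 0.0068006
  Fuscacetus: 0.35 × 0.82 × 0.70 × 0.69 = 0.13862
  Bellosoma: 0.54 × 0.17 × 0.15 × 0.80 = 0.011016
Normalizing constant Z = 0.0068006 + 0.13862 + 0.011016 = 0.15644.
P(Neonella | evidence) = 0.0068006 / 0.15644 ≈ 0.043.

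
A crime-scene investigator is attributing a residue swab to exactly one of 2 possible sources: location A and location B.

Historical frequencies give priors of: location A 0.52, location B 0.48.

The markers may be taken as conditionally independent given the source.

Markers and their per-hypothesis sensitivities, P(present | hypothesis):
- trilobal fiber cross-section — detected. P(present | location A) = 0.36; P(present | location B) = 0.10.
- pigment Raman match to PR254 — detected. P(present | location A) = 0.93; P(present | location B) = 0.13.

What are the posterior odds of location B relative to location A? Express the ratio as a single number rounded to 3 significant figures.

0.0358

Posterior odds equal prior odds times the likelihood ratio; only the two competing hypotheses matter.
  location B: 0.48 × 0.10 × 0.13 = 0.00624
  location A: 0.52 × 0.36 × 0.93 = 0.1741
Odds(location B : location A) = 0.00624 / 0.1741 ≈ 0.0358.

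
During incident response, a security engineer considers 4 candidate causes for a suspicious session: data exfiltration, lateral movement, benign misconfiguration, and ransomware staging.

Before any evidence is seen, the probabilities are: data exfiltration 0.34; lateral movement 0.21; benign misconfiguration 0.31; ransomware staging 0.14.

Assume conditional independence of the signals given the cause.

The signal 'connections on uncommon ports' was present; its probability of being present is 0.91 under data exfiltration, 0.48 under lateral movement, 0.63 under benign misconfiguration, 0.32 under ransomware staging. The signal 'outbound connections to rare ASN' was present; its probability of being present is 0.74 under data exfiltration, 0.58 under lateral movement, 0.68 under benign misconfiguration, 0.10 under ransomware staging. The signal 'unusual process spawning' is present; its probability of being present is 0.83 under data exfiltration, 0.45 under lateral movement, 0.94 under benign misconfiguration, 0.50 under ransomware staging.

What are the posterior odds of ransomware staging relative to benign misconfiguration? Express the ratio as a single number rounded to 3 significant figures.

0.0179

Unnormalized posterior weight (prior times the signal likelihoods) for each of the two hypotheses:
  ransomware staging: 0.14 × 0.32 × 0.10 × 0.50 = 0.00224
  benign misconfiguration: 0.31 × 0.63 × 0.68 × 0.94 = 0.12484
Posterior odds = 0.00224 / 0.12484 ≈ 0.0179.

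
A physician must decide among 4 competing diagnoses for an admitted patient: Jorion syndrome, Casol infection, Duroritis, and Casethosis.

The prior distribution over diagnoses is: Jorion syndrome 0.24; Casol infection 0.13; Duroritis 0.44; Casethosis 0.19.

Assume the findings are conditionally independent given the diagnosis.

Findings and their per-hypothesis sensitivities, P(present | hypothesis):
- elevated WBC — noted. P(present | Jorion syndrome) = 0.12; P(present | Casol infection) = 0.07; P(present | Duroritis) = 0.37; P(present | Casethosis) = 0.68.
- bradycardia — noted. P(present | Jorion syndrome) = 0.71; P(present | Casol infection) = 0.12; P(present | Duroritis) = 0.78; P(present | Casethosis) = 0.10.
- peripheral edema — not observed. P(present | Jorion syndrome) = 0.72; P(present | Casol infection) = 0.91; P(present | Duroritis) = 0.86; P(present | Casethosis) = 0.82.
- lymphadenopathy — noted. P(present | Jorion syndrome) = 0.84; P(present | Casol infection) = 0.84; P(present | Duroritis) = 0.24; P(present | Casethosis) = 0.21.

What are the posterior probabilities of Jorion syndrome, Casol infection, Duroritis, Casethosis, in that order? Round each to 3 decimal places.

0.499, 0.009, 0.442, 0.051

Multiply each prior by the joint likelihood of the evidence pattern (using 1 − P(present | H) for each absent finding):
  Jorion syndrome: 0.24 × 0.12 × 0.71 × (1 − 0.72) × 0.84 = 0.0048094
  Casol infection: 0.13 × 0.07 × 0.12 × (1 − 0.91) × 0.84 = 8.2555e-05
  Duroritis: 0.44 × 0.37 × 0.78 × (1 − 0.86) × 0.24 = 0.0042667
  Casethosis: 0.19 × 0.68 × 0.10 × (1 − 0.82) × 0.21 = 0.00048838
Marginal likelihood of the evidence = 0.009647.
P(Jorion syndrome | evidence) = 0.0048094 / 0.009647 ≈ 0.499
P(Casol infection | evidence) = 8.2555e-05 / 0.009647 ≈ 0.009
P(Duroritis | evidence) = 0.0042667 / 0.009647 ≈ 0.442
P(Casethosis | evidence) = 0.00048838 / 0.009647 ≈ 0.051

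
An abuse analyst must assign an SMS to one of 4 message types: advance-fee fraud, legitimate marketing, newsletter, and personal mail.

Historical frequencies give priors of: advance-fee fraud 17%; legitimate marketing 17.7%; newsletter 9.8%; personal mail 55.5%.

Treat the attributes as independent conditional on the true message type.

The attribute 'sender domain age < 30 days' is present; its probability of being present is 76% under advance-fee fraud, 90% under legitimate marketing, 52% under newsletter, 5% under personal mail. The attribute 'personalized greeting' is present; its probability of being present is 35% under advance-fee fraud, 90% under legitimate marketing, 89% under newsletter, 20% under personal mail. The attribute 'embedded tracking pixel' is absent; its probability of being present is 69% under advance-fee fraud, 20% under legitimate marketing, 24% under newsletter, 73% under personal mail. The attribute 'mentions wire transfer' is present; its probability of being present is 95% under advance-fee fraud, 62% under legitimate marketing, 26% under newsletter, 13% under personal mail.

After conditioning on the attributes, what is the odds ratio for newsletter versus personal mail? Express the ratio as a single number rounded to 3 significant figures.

The normalizing constant cancels in an odds ratio, so compute prior × likelihood for the two hypotheses only (using 1 − P(present | H) for each absent attribute):
  newsletter: 0.098 × 0.52 × 0.89 × (1 − 0.24) × 0.26 = 0.008962
  personal mail: 0.555 × 0.05 × 0.20 × (1 − 0.73) × 0.13 = 0.00019481
Posterior odds = 0.008962 / 0.00019481 ≈ 46.0.

46.0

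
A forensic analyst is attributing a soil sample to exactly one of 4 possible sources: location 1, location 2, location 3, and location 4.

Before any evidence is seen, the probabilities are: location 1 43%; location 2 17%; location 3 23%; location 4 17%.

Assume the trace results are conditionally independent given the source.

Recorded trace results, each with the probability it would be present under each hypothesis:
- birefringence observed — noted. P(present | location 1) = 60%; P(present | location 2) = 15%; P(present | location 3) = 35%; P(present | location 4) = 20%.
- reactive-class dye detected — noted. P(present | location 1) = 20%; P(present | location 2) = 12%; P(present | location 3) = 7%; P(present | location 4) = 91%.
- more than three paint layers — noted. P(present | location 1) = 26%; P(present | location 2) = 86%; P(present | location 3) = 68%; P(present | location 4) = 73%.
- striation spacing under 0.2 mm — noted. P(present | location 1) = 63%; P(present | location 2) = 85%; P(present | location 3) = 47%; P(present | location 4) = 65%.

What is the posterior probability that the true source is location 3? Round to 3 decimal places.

Multiply each prior by the joint likelihood of the trace result pattern:
  location 1: 0.43 × 0.60 × 0.20 × 0.26 × 0.63 = 0.0084521
  location 2: 0.17 × 0.15 × 0.12 × 0.86 × 0.85 = 0.0022369
  location 3: 0.23 × 0.35 × 0.07 × 0.68 × 0.47 = 0.0018009
  location 4: 0.17 × 0.20 × 0.91 × 0.73 × 0.65 = 0.014681
The unnormalized weights sum to 0.027171.
P(location 3 | evidence) = 0.0018009 / 0.027171 ≈ 0.066.

0.066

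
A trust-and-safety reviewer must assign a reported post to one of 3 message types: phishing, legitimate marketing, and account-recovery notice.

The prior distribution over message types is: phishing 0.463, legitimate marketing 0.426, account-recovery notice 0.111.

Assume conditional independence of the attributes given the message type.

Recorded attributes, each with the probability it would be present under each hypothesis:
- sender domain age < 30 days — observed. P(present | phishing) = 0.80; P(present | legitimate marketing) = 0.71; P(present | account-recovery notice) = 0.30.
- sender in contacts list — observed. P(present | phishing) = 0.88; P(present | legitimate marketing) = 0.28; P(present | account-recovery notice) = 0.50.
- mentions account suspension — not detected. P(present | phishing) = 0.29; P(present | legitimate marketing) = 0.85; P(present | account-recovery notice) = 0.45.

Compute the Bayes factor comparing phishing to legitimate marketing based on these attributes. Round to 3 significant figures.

Take the product of per-attribute likelihoods under each hypothesis (using 1 − P(present | H) for each absent attribute), then divide.
  phishing: 0.80 × 0.88 × (1 − 0.29) = 0.49984
  legitimate marketing: 0.71 × 0.28 × (1 − 0.85) = 0.02982
Bayes factor = 0.49984 / 0.02982 ≈ 16.8

16.8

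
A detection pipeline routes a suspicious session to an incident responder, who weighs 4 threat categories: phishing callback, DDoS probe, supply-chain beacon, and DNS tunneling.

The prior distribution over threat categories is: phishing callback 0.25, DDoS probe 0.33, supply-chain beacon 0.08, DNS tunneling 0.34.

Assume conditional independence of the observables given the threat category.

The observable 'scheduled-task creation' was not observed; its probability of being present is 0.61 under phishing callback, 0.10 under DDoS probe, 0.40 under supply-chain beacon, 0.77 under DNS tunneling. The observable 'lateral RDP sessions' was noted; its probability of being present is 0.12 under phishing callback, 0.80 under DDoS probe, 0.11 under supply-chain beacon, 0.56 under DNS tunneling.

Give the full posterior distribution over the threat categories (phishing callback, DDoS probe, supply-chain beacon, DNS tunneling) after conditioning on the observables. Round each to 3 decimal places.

0.039, 0.796, 0.018, 0.147

Multiply each prior by the joint likelihood of the observable pattern (using 1 − P(present | H) for each absent observable):
  phishing callback: 0.25 × (1 − 0.61) × 0.12 = 0.0117
  DDoS probe: 0.33 × (1 − 0.10) × 0.80 = 0.2376
  supply-chain beacon: 0.08 × (1 − 0.40) × 0.11 = 0.00528
  DNS tunneling: 0.34 × (1 − 0.77) × 0.56 = 0.043792
The unnormalized weights sum to 0.29837.
P(phishing callback | evidence) = 0.0117 / 0.29837 ≈ 0.039
P(DDoS probe | evidence) = 0.2376 / 0.29837 ≈ 0.796
P(supply-chain beacon | evidence) = 0.00528 / 0.29837 ≈ 0.018
P(DNS tunneling | evidence) = 0.043792 / 0.29837 ≈ 0.147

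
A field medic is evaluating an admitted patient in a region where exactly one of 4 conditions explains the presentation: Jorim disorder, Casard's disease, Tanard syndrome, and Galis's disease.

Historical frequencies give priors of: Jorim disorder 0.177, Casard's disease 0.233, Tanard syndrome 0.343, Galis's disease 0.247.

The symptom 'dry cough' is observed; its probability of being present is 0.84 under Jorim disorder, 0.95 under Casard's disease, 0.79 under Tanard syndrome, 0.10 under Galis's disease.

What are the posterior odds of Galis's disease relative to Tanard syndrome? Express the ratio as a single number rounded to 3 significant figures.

0.0912

The normalizing constant cancels in an odds ratio, so compute prior × likelihood for the two hypotheses only:
  Galis's disease: 0.247 × 0.10 = 0.0247
  Tanard syndrome: 0.343 × 0.79 = 0.27097
Odds(Galis's disease : Tanard syndrome) = 0.0247 / 0.27097 ≈ 0.0912.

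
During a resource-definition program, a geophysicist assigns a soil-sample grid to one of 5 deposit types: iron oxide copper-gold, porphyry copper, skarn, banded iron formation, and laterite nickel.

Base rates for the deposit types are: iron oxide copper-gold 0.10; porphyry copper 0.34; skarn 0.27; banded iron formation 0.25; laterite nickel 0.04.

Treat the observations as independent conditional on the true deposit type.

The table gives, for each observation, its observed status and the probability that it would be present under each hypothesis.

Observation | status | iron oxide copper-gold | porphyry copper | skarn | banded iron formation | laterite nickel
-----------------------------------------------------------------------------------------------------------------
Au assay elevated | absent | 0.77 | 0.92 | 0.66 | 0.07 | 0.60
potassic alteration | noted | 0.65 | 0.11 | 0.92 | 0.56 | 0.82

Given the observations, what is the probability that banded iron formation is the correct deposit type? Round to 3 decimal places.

By Bayes' rule with conditional independence, the unnormalized weight for each hypothesis is prior × ∏ likelihoods (using 1 − P(present | H) for each absent observation):
  iron oxide copper-gold: 0.10 × (1 − 0.77) × 0.65 = 0.01495
  porphyry copper: 0.34 × (1 − 0.92) × 0.11 = 0.002992
  skarn: 0.27 × (1 − 0.66) × 0.92 = 0.084456
  banded iron formation: 0.25 × (1 − 0.07) × 0.56 = 0.1302
  laterite nickel: 0.04 × (1 − 0.60) × 0.82 = 0.01312
The unnormalized weights sum to 0.24572.
P(banded iron formation | evidence) = 0.1302 / 0.24572 ≈ 0.530.

0.530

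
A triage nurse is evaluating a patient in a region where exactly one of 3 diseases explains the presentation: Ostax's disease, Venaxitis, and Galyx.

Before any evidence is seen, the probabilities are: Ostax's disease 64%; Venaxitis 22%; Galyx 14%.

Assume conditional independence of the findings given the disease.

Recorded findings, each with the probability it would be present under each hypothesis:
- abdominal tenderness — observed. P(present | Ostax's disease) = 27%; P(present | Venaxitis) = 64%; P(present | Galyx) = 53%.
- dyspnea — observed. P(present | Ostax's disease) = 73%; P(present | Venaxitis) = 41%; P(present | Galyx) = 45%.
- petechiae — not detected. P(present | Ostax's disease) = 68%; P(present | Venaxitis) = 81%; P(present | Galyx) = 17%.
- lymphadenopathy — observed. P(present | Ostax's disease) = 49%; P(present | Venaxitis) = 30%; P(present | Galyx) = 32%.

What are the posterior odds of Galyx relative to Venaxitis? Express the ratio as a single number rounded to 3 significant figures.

Posterior odds equal prior odds times the likelihood ratio; only the two competing hypotheses matter (using 1 − P(present | H) for each absent finding).
  Galyx: 0.14 × 0.53 × 0.45 × (1 − 0.17) × 0.32 = 0.0088684
  Venaxitis: 0.22 × 0.64 × 0.41 × (1 − 0.81) × 0.30 = 0.0032905
Odds(Galyx : Venaxitis) = 0.0088684 / 0.0032905 ≈ 2.70.

2.70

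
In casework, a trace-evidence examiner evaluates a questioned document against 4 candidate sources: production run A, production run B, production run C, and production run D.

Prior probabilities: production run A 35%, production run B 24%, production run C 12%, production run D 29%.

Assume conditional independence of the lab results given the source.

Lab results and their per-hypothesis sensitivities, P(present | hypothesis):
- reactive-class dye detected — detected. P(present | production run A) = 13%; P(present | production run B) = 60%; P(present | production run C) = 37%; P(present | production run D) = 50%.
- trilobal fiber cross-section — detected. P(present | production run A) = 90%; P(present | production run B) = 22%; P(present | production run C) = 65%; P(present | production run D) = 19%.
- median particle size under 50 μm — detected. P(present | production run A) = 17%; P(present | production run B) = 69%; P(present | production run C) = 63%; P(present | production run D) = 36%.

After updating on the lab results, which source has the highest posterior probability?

For each hypothesis, the unnormalized posterior weight is prior × product of the lab result likelihoods:
  production run A: 0.35 × 0.13 × 0.90 × 0.17 = 0.0069615
  production run B: 0.24 × 0.60 × 0.22 × 0.69 = 0.021859
  production run C: 0.12 × 0.37 × 0.65 × 0.63 = 0.018182
  production run D: 0.29 × 0.50 × 0.19 × 0.36 = 0.009918
The unnormalized weights sum to 0.05692.
P(production run A | evidence) ≈ 0.0069615 / 0.05692 ≈ 0.122
P(production run B | evidence) ≈ 0.021859 / 0.05692 ≈ 0.384
P(production run C | evidence) ≈ 0.018182 / 0.05692 ≈ 0.319
P(production run D | evidence) ≈ 0.009918 / 0.05692 ≈ 0.174
The largest is 0.384, so production run B is most probable.

production run B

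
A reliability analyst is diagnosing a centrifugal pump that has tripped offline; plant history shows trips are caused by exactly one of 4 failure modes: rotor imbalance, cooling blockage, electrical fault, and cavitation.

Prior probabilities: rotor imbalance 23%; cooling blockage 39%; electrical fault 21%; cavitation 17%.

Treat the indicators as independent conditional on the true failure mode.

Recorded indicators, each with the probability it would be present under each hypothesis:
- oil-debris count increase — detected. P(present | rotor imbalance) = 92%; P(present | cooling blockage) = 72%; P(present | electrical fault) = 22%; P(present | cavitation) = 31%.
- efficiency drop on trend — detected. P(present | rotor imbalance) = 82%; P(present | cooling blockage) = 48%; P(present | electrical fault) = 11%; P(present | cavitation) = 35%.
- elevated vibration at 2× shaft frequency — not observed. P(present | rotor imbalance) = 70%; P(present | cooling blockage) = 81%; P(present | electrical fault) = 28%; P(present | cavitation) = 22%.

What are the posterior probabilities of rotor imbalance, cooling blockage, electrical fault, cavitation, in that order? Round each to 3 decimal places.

By Bayes' rule with conditional independence, the unnormalized weight for each hypothesis is prior × ∏ likelihoods (using 1 − P(present | H) for each absent indicator):
  rotor imbalance: 0.23 × 0.92 × 0.82 × (1 − 0.70) = 0.052054
  cooling blockage: 0.39 × 0.72 × 0.48 × (1 − 0.81) = 0.025609
  electrical fault: 0.21 × 0.22 × 0.11 × (1 − 0.28) = 0.003659
  cavitation: 0.17 × 0.31 × 0.35 × (1 − 0.22) = 0.014387
Marginal likelihood of the evidence = 0.095709.
P(rotor imbalance | evidence) = 0.052054 / 0.095709 ≈ 0.544
P(cooling blockage | evidence) = 0.025609 / 0.095709 ≈ 0.268
P(electrical fault | evidence) = 0.003659 / 0.095709 ≈ 0.038
P(cavitation | evidence) = 0.014387 / 0.095709 ≈ 0.150

0.544, 0.268, 0.038, 0.150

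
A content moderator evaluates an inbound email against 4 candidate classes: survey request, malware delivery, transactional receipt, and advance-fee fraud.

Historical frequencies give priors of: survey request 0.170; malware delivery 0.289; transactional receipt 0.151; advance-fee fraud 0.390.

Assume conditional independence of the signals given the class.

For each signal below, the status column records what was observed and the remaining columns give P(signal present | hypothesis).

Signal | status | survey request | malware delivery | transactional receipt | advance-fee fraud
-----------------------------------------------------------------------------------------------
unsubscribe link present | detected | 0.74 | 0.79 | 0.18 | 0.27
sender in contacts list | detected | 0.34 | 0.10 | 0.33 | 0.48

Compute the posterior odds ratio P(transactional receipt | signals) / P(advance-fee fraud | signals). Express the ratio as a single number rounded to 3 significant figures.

0.177

Unnormalized posterior weight (prior times the signal likelihoods) for each of the two hypotheses:
  transactional receipt: 0.151 × 0.18 × 0.33 = 0.0089694
  advance-fee fraud: 0.390 × 0.27 × 0.48 = 0.050544
Posterior odds = 0.0089694 / 0.050544 ≈ 0.177.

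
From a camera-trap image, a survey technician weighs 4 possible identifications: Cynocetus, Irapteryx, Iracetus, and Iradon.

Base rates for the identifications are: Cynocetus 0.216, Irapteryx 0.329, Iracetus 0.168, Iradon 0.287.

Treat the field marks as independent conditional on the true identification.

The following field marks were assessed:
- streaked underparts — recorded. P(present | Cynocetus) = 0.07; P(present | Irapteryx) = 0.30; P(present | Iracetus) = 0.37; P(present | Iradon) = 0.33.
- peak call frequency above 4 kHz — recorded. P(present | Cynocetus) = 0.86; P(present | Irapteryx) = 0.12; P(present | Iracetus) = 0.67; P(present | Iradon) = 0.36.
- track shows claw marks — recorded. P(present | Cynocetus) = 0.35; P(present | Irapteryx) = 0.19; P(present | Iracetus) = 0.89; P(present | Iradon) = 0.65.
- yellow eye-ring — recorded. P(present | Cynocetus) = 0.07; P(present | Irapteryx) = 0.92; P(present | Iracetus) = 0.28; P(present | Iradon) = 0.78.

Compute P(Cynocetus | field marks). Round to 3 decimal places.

By Bayes' rule with conditional independence, the unnormalized weight for each hypothesis is prior × ∏ likelihoods:
  Cynocetus: 0.216 × 0.07 × 0.86 × 0.35 × 0.07 = 0.00031858
  Irapteryx: 0.329 × 0.30 × 0.12 × 0.19 × 0.92 = 0.0020703
  Iracetus: 0.168 × 0.37 × 0.67 × 0.89 × 0.28 = 0.010378
  Iradon: 0.287 × 0.33 × 0.36 × 0.65 × 0.78 = 0.017286
Marginal likelihood of the evidence = 0.030054.
P(Cynocetus | evidence) = 0.00031858 / 0.030054 ≈ 0.011.

0.011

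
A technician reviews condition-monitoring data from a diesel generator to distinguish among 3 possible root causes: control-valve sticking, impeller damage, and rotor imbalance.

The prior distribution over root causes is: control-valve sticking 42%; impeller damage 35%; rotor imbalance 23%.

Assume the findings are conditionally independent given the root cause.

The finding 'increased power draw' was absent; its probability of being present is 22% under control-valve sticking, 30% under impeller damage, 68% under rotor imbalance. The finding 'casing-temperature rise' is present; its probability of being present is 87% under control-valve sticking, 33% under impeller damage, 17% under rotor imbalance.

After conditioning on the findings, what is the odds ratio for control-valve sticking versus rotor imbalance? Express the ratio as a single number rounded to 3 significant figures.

The normalizing constant cancels in an odds ratio, so compute prior × likelihood for the two hypotheses only (using 1 − P(present | H) for each absent finding):
  control-valve sticking: 0.42 × (1 − 0.22) × 0.87 = 0.28501
  rotor imbalance: 0.23 × (1 − 0.68) × 0.17 = 0.012512
Posterior odds = 0.28501 / 0.012512 ≈ 22.8.

22.8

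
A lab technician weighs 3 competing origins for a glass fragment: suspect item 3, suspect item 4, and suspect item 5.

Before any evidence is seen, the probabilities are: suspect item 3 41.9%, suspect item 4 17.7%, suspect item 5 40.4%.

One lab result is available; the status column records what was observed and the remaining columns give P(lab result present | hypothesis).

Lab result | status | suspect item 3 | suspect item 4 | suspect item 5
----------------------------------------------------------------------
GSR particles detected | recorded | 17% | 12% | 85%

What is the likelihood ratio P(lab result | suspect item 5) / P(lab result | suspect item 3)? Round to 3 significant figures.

5.00

The Bayes factor is the ratio of the two likelihoods.
  suspect item 5: 0.85
  suspect item 3: 0.17
Bayes factor = 0.85 / 0.17 ≈ 5.00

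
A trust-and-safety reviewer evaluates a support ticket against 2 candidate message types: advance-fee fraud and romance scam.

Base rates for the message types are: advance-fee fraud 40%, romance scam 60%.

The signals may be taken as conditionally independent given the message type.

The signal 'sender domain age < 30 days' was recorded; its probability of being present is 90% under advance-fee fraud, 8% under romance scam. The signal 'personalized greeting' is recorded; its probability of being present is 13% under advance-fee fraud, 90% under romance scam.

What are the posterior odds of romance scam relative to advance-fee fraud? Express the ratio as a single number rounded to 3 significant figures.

Unnormalized posterior weight (prior times the signal likelihoods) for each of the two hypotheses:
  romance scam: 0.60 × 0.08 × 0.90 = 0.0432
  advance-fee fraud: 0.40 × 0.90 × 0.13 = 0.0468
Odds(romance scam : advance-fee fraud) = 0.0432 / 0.0468 ≈ 0.923.

0.923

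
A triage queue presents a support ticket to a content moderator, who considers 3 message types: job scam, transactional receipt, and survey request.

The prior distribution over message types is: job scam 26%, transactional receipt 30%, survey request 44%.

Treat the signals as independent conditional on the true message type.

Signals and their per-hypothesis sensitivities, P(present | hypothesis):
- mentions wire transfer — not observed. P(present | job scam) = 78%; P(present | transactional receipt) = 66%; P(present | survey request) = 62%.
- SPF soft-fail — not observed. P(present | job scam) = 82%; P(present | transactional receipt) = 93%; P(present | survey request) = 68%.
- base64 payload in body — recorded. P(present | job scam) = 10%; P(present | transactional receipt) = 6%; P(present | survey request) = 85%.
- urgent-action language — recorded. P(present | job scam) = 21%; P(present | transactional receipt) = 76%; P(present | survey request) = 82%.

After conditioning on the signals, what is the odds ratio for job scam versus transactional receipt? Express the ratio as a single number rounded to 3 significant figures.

Posterior odds equal prior odds times the likelihood ratio; only the two competing hypotheses matter (using 1 − P(present | H) for each absent signal).
  job scam: 0.26 × (1 − 0.78) × (1 − 0.82) × 0.10 × 0.21 = 0.00021622
  transactional receipt: 0.30 × (1 − 0.66) × (1 − 0.93) × 0.06 × 0.76 = 0.00032558
Odds(job scam : transactional receipt) = 0.00021622 / 0.00032558 ≈ 0.664.

0.664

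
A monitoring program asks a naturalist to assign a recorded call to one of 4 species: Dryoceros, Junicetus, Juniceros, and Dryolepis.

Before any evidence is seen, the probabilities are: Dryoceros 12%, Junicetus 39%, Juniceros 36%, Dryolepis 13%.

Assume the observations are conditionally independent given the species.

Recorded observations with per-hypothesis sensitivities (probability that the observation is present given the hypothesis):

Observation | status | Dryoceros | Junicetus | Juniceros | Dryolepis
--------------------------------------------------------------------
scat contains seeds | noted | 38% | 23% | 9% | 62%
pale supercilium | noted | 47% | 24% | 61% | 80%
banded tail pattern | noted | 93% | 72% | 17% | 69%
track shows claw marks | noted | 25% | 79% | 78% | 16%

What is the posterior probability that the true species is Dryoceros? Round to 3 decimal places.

0.185

Multiply each prior by the joint likelihood of the evidence pattern:
  Dryoceros: 0.12 × 0.38 × 0.47 × 0.93 × 0.25 = 0.0049829
  Junicetus: 0.39 × 0.23 × 0.24 × 0.72 × 0.79 = 0.012245
  Juniceros: 0.36 × 0.09 × 0.61 × 0.17 × 0.78 = 0.0026207
  Dryolepis: 0.13 × 0.62 × 0.80 × 0.69 × 0.16 = 0.0071186
Normalizing constant Z = 0.0049829 + 0.012245 + 0.0026207 + 0.0071186 = 0.026967.
P(Dryoceros | evidence) = 0.0049829 / 0.026967 ≈ 0.185.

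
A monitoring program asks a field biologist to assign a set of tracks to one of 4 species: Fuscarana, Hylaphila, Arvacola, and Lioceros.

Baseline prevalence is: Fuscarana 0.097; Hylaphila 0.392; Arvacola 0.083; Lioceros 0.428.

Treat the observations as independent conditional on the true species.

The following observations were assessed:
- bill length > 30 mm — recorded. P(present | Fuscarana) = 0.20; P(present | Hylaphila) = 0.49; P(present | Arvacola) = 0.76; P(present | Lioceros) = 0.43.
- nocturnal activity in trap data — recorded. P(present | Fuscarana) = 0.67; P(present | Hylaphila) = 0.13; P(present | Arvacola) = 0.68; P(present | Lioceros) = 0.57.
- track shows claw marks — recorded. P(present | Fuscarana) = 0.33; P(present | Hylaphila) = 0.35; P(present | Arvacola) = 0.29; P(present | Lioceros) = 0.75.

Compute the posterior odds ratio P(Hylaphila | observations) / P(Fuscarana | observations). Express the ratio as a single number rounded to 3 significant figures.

Posterior odds equal prior odds times the likelihood ratio; only the two competing hypotheses matter.
  Hylaphila: 0.392 × 0.49 × 0.13 × 0.35 = 0.0087396
  Fuscarana: 0.097 × 0.20 × 0.67 × 0.33 = 0.0042893
Odds(Hylaphila : Fuscarana) = 0.0087396 / 0.0042893 ≈ 2.04.

2.04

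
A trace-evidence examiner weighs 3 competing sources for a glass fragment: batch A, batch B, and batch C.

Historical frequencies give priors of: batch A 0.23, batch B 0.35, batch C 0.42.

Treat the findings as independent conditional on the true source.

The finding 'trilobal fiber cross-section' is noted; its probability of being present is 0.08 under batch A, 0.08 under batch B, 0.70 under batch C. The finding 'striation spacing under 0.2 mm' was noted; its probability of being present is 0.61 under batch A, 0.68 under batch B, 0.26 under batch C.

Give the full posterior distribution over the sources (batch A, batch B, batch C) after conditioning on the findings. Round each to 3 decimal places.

For each hypothesis, the unnormalized posterior weight is prior × product of the finding likelihoods:
  batch A: 0.23 × 0.08 × 0.61 = 0.011224
  batch B: 0.35 × 0.08 × 0.68 = 0.01904
  batch C: 0.42 × 0.70 × 0.26 = 0.07644
The unnormalized weights sum to 0.1067.
P(batch A | evidence) = 0.011224 / 0.1067 ≈ 0.105
P(batch B | evidence) = 0.01904 / 0.1067 ≈ 0.178
P(batch C | evidence) = 0.07644 / 0.1067 ≈ 0.716

0.105, 0.178, 0.716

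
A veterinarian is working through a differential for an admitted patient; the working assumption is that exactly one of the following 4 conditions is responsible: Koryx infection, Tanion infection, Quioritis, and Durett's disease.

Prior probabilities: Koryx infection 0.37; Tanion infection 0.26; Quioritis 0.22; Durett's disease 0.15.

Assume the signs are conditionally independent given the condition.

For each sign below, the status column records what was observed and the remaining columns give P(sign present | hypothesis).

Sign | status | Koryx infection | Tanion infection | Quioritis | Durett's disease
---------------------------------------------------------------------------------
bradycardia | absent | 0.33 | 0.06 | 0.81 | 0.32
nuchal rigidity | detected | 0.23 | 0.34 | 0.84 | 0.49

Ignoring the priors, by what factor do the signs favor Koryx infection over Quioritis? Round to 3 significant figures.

0.966

Take the product of per-sign likelihoods under each hypothesis (using 1 − P(present | H) for each absent sign), then divide.
  Koryx infection: (1 − 0.33) × 0.23 = 0.1541
  Quioritis: (1 − 0.81) × 0.84 = 0.1596
Bayes factor = 0.1541 / 0.1596 ≈ 0.966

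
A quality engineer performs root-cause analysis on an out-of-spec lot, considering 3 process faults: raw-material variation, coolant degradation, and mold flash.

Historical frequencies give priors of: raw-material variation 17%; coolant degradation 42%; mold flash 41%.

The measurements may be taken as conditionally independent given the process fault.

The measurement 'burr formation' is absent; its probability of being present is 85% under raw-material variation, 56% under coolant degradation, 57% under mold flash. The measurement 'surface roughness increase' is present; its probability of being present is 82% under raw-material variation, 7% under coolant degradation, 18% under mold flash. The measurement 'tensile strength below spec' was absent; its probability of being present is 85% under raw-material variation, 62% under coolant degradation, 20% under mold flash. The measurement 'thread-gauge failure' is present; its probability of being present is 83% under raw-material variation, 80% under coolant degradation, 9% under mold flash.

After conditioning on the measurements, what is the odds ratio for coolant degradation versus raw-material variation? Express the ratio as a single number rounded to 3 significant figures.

Unnormalized posterior weight (prior times the measurement likelihoods) for each of the two hypotheses (using 1 − P(present | H) for each absent measurement):
  coolant degradation: 0.42 × (1 − 0.56) × 0.07 × (1 − 0.62) × 0.80 = 0.0039325
  raw-material variation: 0.17 × (1 − 0.85) × 0.82 × (1 − 0.85) × 0.83 = 0.0026033
Odds(coolant degradation : raw-material variation) = 0.0039325 / 0.0026033 ≈ 1.51.

1.51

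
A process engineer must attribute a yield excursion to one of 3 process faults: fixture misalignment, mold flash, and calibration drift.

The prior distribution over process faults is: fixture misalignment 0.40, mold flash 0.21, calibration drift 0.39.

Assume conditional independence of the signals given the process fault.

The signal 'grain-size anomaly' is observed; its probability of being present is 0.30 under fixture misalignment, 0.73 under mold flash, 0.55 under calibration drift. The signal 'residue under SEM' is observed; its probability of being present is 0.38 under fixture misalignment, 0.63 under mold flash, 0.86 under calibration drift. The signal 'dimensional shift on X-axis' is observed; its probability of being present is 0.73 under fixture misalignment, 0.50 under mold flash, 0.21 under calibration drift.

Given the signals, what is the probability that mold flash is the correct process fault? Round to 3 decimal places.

Multiply each prior by the joint likelihood of the signal pattern:
  fixture misalignment: 0.40 × 0.30 × 0.38 × 0.73 = 0.033288
  mold flash: 0.21 × 0.73 × 0.63 × 0.50 = 0.048289
  calibration drift: 0.39 × 0.55 × 0.86 × 0.21 = 0.038739
The unnormalized weights sum to 0.12032.
P(mold flash | evidence) = 0.048289 / 0.12032 ≈ 0.401.

0.401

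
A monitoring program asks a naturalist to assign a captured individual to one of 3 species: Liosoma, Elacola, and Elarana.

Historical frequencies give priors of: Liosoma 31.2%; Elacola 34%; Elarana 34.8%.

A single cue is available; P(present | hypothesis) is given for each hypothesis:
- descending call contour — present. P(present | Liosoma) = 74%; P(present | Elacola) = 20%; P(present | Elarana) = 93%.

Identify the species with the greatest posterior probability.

Multiply each prior by the likelihood of the cue:
  Liosoma: 0.312 × 0.74 = 0.23088
  Elacola: 0.340 × 0.20 = 0.068
  Elarana: 0.348 × 0.93 = 0.32364
The unnormalized weights sum to 0.62252.
P(Liosoma | evidence) ≈ 0.23088 / 0.62252 ≈ 0.371
P(Elacola | evidence) ≈ 0.068 / 0.62252 ≈ 0.109
P(Elarana | evidence) ≈ 0.32364 / 0.62252 ≈ 0.520
The largest is 0.520, so Elarana is most probable.

Elarana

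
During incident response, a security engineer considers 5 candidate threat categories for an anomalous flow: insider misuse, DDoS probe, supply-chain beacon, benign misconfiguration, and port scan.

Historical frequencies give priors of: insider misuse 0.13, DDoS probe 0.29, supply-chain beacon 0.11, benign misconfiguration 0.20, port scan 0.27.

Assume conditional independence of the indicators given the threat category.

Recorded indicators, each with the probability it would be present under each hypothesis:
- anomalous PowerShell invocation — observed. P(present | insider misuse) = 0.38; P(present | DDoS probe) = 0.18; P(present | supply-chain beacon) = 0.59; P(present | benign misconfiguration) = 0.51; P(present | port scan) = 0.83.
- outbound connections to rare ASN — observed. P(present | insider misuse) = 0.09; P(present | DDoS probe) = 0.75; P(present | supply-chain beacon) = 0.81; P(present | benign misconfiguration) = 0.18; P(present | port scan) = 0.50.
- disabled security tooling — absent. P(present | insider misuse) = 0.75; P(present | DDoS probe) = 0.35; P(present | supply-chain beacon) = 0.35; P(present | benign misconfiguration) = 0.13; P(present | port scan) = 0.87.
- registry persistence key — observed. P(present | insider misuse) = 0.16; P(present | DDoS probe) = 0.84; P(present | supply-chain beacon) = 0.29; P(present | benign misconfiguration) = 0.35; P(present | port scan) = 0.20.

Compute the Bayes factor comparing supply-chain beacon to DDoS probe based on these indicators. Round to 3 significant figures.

1.22

Joint likelihood of the indicator pattern under each hypothesis (using 1 − P(present | H) for each absent indicator):
  supply-chain beacon: 0.59 × 0.81 × (1 − 0.35) × 0.29 = 0.090084
  DDoS probe: 0.18 × 0.75 × (1 − 0.35) × 0.84 = 0.07371
Bayes factor = 0.090084 / 0.07371 ≈ 1.22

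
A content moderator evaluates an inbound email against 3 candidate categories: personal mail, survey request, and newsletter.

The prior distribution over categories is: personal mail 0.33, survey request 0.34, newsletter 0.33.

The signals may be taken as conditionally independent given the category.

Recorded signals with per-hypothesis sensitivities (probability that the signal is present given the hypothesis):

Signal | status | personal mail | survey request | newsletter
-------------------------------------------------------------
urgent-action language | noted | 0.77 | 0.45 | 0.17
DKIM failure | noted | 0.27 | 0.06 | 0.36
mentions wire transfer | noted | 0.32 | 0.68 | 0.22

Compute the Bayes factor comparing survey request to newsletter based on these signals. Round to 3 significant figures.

1.36

The Bayes factor is the ratio of the joint likelihoods of the signal pattern under the two hypotheses.
  survey request: 0.45 × 0.06 × 0.68 = 0.01836
  newsletter: 0.17 × 0.36 × 0.22 = 0.013464
Bayes factor = 0.01836 / 0.013464 ≈ 1.36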